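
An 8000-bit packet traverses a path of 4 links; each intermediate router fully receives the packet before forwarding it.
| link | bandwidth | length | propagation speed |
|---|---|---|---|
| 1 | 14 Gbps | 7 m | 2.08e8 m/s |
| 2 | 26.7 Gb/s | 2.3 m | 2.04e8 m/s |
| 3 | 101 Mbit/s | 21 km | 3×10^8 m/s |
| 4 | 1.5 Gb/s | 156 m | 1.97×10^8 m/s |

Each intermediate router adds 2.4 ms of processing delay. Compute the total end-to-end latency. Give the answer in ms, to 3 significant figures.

7.36 ms

Transmission delays (L/R per hop): 0.000571429, 0.000299625, 0.0792079, 0.00533333 ms; sum = 0.0854123 ms.
Propagation delays (d/s per hop): 3.36538e-05, 1.12745e-05, 0.07, 0.000791878 ms; sum = 0.0708368 ms.
Processing at 3 router(s): 3 × 2.4 ms = 7.2 ms.
End-to-end = 7.36 ms.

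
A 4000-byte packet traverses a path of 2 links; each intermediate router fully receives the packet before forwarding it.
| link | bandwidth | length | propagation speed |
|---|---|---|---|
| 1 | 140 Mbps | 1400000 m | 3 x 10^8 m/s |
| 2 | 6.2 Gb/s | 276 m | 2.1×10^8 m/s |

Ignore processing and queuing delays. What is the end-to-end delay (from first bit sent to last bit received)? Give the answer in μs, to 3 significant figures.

4900 μs

L = 4000 × 8 = 32000 bits.
Transmission delays (L/R per hop): 228.571, 5.16129 μs; sum = 233.733 μs.
Propagation delays (d/s per hop): 4666.67, 1.31429 μs; sum = 4667.98 μs.
End-to-end = 4900 μs.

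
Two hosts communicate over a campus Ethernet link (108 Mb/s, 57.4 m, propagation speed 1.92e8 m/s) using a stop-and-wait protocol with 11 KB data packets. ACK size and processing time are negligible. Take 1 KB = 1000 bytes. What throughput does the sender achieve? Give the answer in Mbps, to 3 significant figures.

t_tx = L/R = 88000/108000000 = 0.000814815 s.
t_prop = 57.4/192000000 = 2.98958e-07 s; RTT = 5.97917e-07 s.
Cycle = t_tx + RTT = 0.000815413 s.
Throughput = L / cycle = 88000 / 0.000815413 = 108 Mbps.

108 Mbps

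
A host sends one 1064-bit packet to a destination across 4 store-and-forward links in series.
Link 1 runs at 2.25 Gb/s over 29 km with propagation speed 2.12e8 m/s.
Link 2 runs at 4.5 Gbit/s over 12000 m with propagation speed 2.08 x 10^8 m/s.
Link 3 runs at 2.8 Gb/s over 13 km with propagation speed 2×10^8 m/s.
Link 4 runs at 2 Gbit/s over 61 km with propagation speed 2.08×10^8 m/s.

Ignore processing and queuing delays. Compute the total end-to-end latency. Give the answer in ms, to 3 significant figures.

0.554 ms

Transmission delays (L/R per hop): 0.000472889, 0.000236444, 0.00038, 0.000532 ms; sum = 0.00162133 ms.
Propagation delays (d/s per hop): 0.136792, 0.0576923, 0.065, 0.293269 ms; sum = 0.552754 ms.
End-to-end = 0.554 ms.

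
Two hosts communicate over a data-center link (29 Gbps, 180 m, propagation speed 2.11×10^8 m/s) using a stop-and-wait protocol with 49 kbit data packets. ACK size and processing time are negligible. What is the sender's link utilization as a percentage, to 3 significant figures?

49.8 %

t_tx = L/R = 49000/29000000000 = 1.68966e-06 s.
t_prop = 180/211000000 = 8.53081e-07 s; RTT = 1.70616e-06 s.
Cycle = t_tx + RTT = 3.39582e-06 s.
Utilization = t_tx / cycle = 1.68966e-06/3.39582e-06 = 49.8 %.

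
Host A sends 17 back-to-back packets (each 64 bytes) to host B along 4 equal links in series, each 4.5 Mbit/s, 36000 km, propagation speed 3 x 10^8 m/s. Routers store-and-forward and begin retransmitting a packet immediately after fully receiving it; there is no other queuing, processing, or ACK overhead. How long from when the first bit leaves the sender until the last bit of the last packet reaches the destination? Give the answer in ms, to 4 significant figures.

482.3 ms

Per-hop transmission t_tx = L/R = 512/4500000 = 0.113778 ms.
Per-hop propagation t_prop = 36000000/300000000 = 120 ms.
Pipeline fill: first packet needs 4·t_tx to clear all hops; remaining 16 packets each add one t_tx.
Total = (4+17-1)·t_tx + 4·t_prop = 20·0.113778 + 4·120 = 482.3 ms.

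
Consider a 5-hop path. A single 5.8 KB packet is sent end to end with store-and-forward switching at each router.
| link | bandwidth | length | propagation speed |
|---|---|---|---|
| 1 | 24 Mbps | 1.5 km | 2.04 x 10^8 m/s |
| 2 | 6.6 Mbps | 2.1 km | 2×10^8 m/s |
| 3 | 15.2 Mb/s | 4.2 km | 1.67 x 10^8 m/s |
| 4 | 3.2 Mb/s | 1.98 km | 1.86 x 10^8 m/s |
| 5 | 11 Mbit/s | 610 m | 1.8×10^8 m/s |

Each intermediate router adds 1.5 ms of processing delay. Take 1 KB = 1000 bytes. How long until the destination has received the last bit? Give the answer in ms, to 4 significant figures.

L = 46400 bits.
Transmission delays (L/R per hop): 1.93333, 7.0303, 3.05263, 14.5, 4.21818 ms; sum = 30.7344 ms.
Propagation delays (d/s per hop): 0.00735294, 0.0105, 0.0251497, 0.0106452, 0.00338889 ms; sum = 0.0570367 ms.
Processing at 4 router(s): 4 × 1.5 ms = 6 ms.
End-to-end = 36.79 ms.

36.79 ms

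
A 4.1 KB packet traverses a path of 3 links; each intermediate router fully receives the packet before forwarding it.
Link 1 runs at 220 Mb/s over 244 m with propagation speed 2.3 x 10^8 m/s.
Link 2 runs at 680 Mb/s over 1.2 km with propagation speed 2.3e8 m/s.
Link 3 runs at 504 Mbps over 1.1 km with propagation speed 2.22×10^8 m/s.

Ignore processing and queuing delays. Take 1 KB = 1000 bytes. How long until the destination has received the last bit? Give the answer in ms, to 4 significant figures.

0.2736 ms

L = 32800 bits.
Transmission delays (L/R per hop): 0.149091, 0.0482353, 0.0650794 ms; sum = 0.262406 ms.
Propagation delays (d/s per hop): 0.00106087, 0.00521739, 0.00495495 ms; sum = 0.0112332 ms.
End-to-end = 0.2736 ms.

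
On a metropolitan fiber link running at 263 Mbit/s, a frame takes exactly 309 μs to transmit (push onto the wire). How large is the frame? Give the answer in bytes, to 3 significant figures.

10200 bytes

L = R × t_tx = 263000000 b/s × 0.000309 s = 81267 bits.
In bytes: 81267 / 8 = 10200 bytes.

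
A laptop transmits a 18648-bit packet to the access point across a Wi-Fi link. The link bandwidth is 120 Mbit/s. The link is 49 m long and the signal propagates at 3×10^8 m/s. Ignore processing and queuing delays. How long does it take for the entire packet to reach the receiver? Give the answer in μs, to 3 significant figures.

Transmission delay = L/R = 18648 / 120000000 = 155.4 μs.
Propagation delay = d/s = 49 m / 300000000 m/s = 0.163333 μs.
Total = 156 μs.

156 μs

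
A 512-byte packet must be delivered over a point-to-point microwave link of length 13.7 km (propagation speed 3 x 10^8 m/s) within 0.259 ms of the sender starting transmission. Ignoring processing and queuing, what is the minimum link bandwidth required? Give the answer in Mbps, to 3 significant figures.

L = 4096 bits.
Propagation delay = 13700 / 300000000 = 0.0456667 ms.
Transmission budget = 0.259 − 0.0456667 = 0.213333 ms.
R ≥ L / t_tx = 4096 bits / 0.000213333 s = 19.2 Mbps.

19.2 Mbps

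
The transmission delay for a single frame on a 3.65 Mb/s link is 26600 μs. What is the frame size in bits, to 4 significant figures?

97090 bits

L = R × t_tx = 3650000 b/s × 0.0266 s = 97090 bits.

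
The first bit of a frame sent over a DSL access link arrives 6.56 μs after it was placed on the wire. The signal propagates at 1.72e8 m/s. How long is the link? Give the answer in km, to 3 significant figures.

1.13 km

d = s × t_prop = 172000000 × 6.56e-06 = 1.13 km.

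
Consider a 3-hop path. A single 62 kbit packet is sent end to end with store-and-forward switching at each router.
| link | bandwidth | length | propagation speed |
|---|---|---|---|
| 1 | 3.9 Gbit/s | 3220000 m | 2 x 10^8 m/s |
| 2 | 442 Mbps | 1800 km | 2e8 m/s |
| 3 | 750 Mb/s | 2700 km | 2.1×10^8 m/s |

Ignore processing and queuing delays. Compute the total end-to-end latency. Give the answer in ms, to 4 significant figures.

L = 62000 bits.
Transmission delays (L/R per hop): 0.0158974, 0.140271, 0.0826667 ms; sum = 0.238836 ms.
Propagation delays (d/s per hop): 16.1, 9, 12.8571 ms; sum = 37.9571 ms.
End-to-end = 38.20 ms.

38.20 ms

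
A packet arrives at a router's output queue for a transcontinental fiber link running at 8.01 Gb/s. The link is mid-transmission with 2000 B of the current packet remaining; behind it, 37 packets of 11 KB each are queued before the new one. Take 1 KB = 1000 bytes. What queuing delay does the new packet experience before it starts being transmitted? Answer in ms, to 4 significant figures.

0.4085 ms

Each queued packet: L/R = 88000/8010000000 = 0.0109863 ms.
37 queued → 0.406492 ms.
Plus remaining 16000 bits of current packet: 0.0019975 ms.
Queuing delay = 0.4085 ms.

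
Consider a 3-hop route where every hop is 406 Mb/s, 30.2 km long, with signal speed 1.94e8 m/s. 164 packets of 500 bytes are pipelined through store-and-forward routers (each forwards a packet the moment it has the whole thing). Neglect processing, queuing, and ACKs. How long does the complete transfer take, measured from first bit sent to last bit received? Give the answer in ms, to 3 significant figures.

2.10 ms

Per-hop transmission t_tx = L/R = 4000/406000000 = 0.00985222 ms.
Per-hop propagation t_prop = 30200/194000000 = 0.15567 ms.
Pipeline fill: first packet needs 3·t_tx to clear all hops; remaining 163 packets each add one t_tx.
Total = (3+164-1)·t_tx + 3·t_prop = 166·0.00985222 + 3·0.15567 = 2.10 ms.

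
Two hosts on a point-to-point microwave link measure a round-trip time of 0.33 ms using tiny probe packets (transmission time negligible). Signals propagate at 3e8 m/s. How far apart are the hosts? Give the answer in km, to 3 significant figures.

49.5 km

One-way propagation = RTT/2 = 0.165 ms.
d = s × t = 300000000 × 0.000165 = 49.5 km.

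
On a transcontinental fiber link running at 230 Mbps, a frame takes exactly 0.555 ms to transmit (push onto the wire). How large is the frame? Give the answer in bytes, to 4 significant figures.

L = R × t_tx = 230000000 b/s × 0.000555 s = 127650 bits.
In bytes: 127650 / 8 = 15960 bytes.

15960 bytes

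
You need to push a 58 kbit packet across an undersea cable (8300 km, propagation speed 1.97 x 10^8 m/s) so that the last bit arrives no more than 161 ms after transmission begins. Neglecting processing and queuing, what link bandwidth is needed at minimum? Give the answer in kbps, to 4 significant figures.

487.9 kbps

Propagation delay = 8300000 / 197000000 = 42.132 ms.
Transmission budget = 161 − 42.132 = 118.868 ms.
R ≥ L / t_tx = 58000 bits / 0.118868 s = 487.9 kbps.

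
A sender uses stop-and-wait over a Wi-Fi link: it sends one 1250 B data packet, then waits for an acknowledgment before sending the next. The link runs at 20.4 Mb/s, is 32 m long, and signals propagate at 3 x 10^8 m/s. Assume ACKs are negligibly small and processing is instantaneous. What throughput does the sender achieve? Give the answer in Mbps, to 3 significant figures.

t_tx = L/R = 10000/20400000 = 0.000490196 s.
t_prop = 32/300000000 = 1.06667e-07 s; RTT = 2.13333e-07 s.
Cycle = t_tx + RTT = 0.000490409 s.
Throughput = L / cycle = 10000 / 0.000490409 = 20.4 Mbps.

20.4 Mbps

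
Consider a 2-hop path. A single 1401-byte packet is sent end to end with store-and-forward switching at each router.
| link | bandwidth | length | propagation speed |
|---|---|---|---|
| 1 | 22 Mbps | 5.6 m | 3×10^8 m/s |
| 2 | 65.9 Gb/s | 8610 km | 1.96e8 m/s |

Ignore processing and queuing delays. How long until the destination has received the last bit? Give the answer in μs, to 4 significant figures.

L = 1401 × 8 = 11208 bits.
Transmission delays (L/R per hop): 509.455, 0.170076 μs; sum = 509.625 μs.
Propagation delays (d/s per hop): 0.0186667, 43928.6 μs; sum = 43928.6 μs.
End-to-end = 44440 μs.

44440 μs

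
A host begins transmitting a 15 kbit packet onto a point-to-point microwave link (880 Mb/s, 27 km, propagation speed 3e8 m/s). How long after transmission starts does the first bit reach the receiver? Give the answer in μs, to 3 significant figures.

First bit experiences only propagation delay: d/s = 27000/300000000 = 90.0 μs.

90.0 μs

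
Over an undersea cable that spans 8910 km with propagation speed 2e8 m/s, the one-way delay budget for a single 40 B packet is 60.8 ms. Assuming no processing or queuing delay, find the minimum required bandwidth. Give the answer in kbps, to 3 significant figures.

L = 320 bits.
Propagation delay = 8910000 / 200000000 = 44.55 ms.
Transmission budget = 60.8 − 44.55 = 16.25 ms.
R ≥ L / t_tx = 320 bits / 0.01625 s = 19.7 kbps.

19.7 kbps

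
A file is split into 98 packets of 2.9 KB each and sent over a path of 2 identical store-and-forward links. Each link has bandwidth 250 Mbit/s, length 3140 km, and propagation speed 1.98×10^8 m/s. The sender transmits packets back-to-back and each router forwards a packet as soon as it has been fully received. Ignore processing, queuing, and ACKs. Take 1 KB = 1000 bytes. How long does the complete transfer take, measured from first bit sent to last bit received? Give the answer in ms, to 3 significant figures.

40.9 ms

Per-hop transmission t_tx = L/R = 23200/250000000 = 0.0928 ms.
Per-hop propagation t_prop = 3140000/198000000 = 15.8586 ms.
Pipeline fill: first packet needs 2·t_tx to clear all hops; remaining 97 packets each add one t_tx.
Total = (2+98-1)·t_tx + 2·t_prop = 99·0.0928 + 2·15.8586 = 40.9 ms.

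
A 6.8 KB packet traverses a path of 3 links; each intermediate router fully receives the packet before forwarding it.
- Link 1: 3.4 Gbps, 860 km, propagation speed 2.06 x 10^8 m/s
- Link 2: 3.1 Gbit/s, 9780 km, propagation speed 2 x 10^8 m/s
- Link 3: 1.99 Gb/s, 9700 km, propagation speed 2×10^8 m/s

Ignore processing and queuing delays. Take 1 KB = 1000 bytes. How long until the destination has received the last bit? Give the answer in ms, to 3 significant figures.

102 ms

L = 54400 bits.
Transmission delays (L/R per hop): 0.016, 0.0175484, 0.0273367 ms; sum = 0.0608851 ms.
Propagation delays (d/s per hop): 4.17476, 48.9, 48.5 ms; sum = 101.575 ms.
End-to-end = 102 ms.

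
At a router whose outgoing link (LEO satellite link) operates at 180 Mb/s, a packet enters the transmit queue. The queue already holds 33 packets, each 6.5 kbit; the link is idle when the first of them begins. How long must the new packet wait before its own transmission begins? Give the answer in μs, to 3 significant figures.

1190 μs

Each queued packet: L/R = 6500/180000000 = 36.1111 μs.
33 queued → 1191.67 μs.
Queuing delay = 1190 μs.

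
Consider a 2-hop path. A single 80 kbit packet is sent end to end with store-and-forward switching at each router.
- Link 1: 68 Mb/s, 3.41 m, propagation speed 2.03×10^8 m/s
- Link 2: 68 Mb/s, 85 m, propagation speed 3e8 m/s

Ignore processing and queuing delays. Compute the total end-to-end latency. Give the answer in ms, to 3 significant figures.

2.35 ms

L = 80000 bits.
Transmission delay per hop = L/R = 80000/68000000 = 1.17647 ms; 2 hops → 2.35294 ms.
Propagation delays (d/s per hop): 1.6798e-05, 0.000283333 ms; sum = 0.000300131 ms.
End-to-end = 2.35 ms.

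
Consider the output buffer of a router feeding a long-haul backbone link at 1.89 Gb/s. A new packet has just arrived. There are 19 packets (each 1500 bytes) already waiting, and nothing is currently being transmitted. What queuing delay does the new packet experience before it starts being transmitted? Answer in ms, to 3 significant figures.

Each queued packet: L/R = 12000/1890000000 = 0.00634921 ms.
19 queued → 0.120635 ms.
Queuing delay = 0.121 ms.

0.121 ms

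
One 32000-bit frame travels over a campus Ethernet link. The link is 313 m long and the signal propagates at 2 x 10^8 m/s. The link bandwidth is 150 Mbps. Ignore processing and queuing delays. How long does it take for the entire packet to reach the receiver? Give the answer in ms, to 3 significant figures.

0.215 ms

Transmission delay = L/R = 32000 / 150000000 = 0.213333 ms.
Propagation delay = d/s = 313 m / 200000000 m/s = 0.001565 ms.
Total = 0.215 ms.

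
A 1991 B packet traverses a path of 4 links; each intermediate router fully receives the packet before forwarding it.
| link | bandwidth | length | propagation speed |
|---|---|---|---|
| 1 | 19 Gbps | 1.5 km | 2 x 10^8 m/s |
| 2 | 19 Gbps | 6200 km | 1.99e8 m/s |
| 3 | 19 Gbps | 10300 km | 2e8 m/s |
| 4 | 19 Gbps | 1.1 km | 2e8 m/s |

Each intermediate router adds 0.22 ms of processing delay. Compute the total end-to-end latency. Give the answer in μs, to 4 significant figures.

L = 1991 × 8 = 15928 bits.
Transmission delay per hop = L/R = 15928/19000000000 = 0.838316 μs; 4 hops → 3.35326 μs.
Propagation delays (d/s per hop): 7.5, 31155.8, 51500, 5.5 μs; sum = 82668.8 μs.
Processing at 3 router(s): 3 × 0.22 ms = 660 μs.
End-to-end = 83330 μs.

83330 μs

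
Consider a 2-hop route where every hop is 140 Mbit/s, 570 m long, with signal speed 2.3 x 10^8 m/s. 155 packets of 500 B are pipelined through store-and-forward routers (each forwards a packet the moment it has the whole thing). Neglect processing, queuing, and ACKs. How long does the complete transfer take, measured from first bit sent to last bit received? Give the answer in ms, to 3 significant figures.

Per-hop transmission t_tx = L/R = 4000/140000000 = 0.0285714 ms.
Per-hop propagation t_prop = 570/2.3e+08 = 0.00247826 ms.
Pipeline fill: first packet needs 2·t_tx to clear all hops; remaining 154 packets each add one t_tx.
Total = (2+155-1)·t_tx + 2·t_prop = 156·0.0285714 + 2·0.00247826 = 4.46 ms.

4.46 ms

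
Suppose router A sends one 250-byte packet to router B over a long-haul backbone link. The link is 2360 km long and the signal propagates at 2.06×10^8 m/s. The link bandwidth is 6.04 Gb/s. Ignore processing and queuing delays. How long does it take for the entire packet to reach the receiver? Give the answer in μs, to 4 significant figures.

L = 250 × 8 = 2000 bits.
Transmission delay = L/R = 2000 / 6040000000 = 0.331126 μs.
Propagation delay = d/s = 2360000 m / 206000000 m/s = 11456.3 μs.
Total = 11460 μs.

11460 μs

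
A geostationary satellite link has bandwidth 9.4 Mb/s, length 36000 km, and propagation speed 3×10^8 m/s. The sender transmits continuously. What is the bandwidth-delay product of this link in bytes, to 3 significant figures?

Propagation delay = 36000000 / 300000000 = 0.12 s.
BDP = R × t_prop = 9400000 × 0.12 = 1128000 bits.
In bytes: 1128000/8 = 141000 bytes.

141000 bytes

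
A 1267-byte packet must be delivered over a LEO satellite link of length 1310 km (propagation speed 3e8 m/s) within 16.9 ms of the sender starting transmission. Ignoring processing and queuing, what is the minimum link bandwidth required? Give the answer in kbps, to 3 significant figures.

809 kbps

L = 10136 bits.
Propagation delay = 1310000 / 300000000 = 4.36667 ms.
Transmission budget = 16.9 − 4.36667 = 12.5333 ms.
R ≥ L / t_tx = 10136 bits / 0.0125333 s = 809 kbps.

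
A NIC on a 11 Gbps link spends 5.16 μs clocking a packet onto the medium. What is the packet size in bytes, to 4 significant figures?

L = R × t_tx = 11000000000 b/s × 5.16e-06 s = 56760 bits.
In bytes: 56760 / 8 = 7095 bytes.

7095 bytes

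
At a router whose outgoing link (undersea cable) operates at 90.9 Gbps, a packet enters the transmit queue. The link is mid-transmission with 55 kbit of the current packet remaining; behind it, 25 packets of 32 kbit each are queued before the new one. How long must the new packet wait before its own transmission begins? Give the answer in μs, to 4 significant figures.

9.406 μs

Each queued packet: L/R = 32000/90900000000 = 0.352035 μs.
25 queued → 8.80088 μs.
Plus remaining 55000 bits of current packet: 0.605061 μs.
Queuing delay = 9.406 μs.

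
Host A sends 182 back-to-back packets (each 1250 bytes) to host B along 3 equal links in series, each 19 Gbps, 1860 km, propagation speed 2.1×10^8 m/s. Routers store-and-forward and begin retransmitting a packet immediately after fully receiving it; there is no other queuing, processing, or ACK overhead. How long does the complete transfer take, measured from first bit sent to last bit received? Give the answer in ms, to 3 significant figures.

26.7 ms

Per-hop transmission t_tx = L/R = 10000/19000000000 = 0.000526316 ms.
Per-hop propagation t_prop = 1860000/210000000 = 8.85714 ms.
Pipeline fill: first packet needs 3·t_tx to clear all hops; remaining 181 packets each add one t_tx.
Total = (3+182-1)·t_tx + 3·t_prop = 184·0.000526316 + 3·8.85714 = 26.7 ms.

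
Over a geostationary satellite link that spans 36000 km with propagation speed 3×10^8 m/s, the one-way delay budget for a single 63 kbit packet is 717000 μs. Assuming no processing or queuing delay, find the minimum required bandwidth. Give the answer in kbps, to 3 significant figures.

106 kbps

Propagation delay = 36000000 / 300000000 = 120000 μs.
Transmission budget = 717000 − 120000 = 597000 μs.
R ≥ L / t_tx = 63000 bits / 0.597 s = 106 kbps.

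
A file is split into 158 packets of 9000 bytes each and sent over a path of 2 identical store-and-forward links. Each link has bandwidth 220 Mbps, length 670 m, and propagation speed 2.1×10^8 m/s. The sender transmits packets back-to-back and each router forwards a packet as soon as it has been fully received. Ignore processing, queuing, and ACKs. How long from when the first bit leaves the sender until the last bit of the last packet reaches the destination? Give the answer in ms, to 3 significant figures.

52.0 ms

Per-hop transmission t_tx = L/R = 72000/220000000 = 0.327273 ms.
Per-hop propagation t_prop = 670/210000000 = 0.00319048 ms.
Pipeline fill: first packet needs 2·t_tx to clear all hops; remaining 157 packets each add one t_tx.
Total = (2+158-1)·t_tx + 2·t_prop = 159·0.327273 + 2·0.00319048 = 52.0 ms.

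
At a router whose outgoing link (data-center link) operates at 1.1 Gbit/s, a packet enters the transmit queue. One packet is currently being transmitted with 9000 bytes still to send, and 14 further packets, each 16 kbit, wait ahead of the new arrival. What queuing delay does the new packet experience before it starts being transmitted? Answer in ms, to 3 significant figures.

0.269 ms

Each queued packet: L/R = 16000/1100000000 = 0.0145455 ms.
14 queued → 0.203636 ms.
Plus remaining 72000 bits of current packet: 0.0654545 ms.
Queuing delay = 0.269 ms.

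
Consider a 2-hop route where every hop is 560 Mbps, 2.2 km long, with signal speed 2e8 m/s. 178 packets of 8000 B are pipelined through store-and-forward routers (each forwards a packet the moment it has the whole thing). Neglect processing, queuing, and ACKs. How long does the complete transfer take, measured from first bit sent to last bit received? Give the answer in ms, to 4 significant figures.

Per-hop transmission t_tx = L/R = 64000/560000000 = 0.114286 ms.
Per-hop propagation t_prop = 2200/200000000 = 0.011 ms.
Pipeline fill: first packet needs 2·t_tx to clear all hops; remaining 177 packets each add one t_tx.
Total = (2+178-1)·t_tx + 2·t_prop = 179·0.114286 + 2·0.011 = 20.48 ms.

20.48 ms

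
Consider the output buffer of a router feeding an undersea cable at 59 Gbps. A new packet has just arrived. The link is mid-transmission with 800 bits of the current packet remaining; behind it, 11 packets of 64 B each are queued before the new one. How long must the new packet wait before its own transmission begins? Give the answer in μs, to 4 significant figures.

0.1090 μs

Each queued packet: L/R = 512/59000000000 = 0.00867797 μs.
11 queued → 0.0954576 μs.
Plus remaining 800 bits of current packet: 0.0135593 μs.
Queuing delay = 0.1090 μs.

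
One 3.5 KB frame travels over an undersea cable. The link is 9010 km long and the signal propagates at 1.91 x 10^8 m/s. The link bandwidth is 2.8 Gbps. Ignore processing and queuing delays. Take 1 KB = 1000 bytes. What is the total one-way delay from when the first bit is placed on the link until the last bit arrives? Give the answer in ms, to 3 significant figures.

L = 28000 bits.
Transmission delay = L/R = 28000 / 2800000000 = 0.01 ms.
Propagation delay = d/s = 9010000 m / 191000000 m/s = 47.1728 ms.
Total = 47.2 ms.

47.2 ms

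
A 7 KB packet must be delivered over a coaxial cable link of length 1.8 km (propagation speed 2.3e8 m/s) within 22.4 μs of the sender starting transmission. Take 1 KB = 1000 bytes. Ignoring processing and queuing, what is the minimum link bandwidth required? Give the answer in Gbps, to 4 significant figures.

L = 56000 bits.
Propagation delay = 1800 / 2.3e+08 = 7.82609 μs.
Transmission budget = 22.4 − 7.82609 = 14.5739 μs.
R ≥ L / t_tx = 56000 bits / 1.45739e-05 s = 3.842 Gbps.

3.842 Gbps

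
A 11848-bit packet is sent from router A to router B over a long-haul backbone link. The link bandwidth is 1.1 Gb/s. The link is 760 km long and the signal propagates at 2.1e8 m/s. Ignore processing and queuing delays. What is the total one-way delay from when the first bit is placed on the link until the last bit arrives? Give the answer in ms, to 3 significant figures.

Transmission delay = L/R = 11848 / 1100000000 = 0.0107709 ms.
Propagation delay = d/s = 760000 m / 210000000 m/s = 3.61905 ms.
Total = 3.63 ms.

3.63 ms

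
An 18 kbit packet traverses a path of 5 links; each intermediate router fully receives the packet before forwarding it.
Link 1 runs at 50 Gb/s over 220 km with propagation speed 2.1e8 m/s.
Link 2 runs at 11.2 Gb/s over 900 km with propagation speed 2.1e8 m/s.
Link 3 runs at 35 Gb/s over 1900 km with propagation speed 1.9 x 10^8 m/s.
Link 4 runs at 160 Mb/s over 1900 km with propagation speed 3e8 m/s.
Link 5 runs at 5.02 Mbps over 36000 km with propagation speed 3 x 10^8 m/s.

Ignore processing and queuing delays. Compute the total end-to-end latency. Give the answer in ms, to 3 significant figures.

L = 18000 bits.
Transmission delays (L/R per hop): 0.00036, 0.00160714, 0.000514286, 0.1125, 3.58566 ms; sum = 3.70064 ms.
Propagation delays (d/s per hop): 1.04762, 4.28571, 10, 6.33333, 120 ms; sum = 141.667 ms.
End-to-end = 145 ms.

145 ms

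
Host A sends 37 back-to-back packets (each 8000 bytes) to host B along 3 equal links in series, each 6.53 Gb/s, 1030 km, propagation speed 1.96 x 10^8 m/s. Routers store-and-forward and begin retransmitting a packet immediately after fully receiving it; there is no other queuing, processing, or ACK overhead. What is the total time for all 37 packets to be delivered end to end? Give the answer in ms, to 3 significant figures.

Per-hop transmission t_tx = L/R = 64000/6530000000 = 0.00980092 ms.
Per-hop propagation t_prop = 1030000/196000000 = 5.2551 ms.
Pipeline fill: first packet needs 3·t_tx to clear all hops; remaining 36 packets each add one t_tx.
Total = (3+37-1)·t_tx + 3·t_prop = 39·0.00980092 + 3·5.2551 = 16.1 ms.

16.1 ms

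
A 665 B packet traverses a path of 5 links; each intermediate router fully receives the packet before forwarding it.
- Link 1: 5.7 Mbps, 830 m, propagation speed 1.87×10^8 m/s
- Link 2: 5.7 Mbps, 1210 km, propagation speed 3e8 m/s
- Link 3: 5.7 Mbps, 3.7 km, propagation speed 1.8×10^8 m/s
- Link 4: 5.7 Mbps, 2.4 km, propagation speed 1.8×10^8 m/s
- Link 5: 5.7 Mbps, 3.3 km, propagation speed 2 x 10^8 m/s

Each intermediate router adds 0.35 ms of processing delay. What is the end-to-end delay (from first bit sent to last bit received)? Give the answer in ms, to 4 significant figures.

L = 665 × 8 = 5320 bits.
Transmission delay per hop = L/R = 5320/5700000 = 0.933333 ms; 5 hops → 4.66667 ms.
Propagation delays (d/s per hop): 0.0044385, 4.03333, 0.0205556, 0.0133333, 0.0165 ms; sum = 4.08816 ms.
Processing at 4 router(s): 4 × 0.35 ms = 1.4 ms.
End-to-end = 10.15 ms.

10.15 ms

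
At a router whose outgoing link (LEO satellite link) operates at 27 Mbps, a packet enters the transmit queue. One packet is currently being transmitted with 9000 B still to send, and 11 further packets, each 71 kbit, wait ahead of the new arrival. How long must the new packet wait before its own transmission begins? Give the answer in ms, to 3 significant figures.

31.6 ms

Each queued packet: L/R = 71000/27000000 = 2.62963 ms.
11 queued → 28.9259 ms.
Plus remaining 72000 bits of current packet: 2.66667 ms.
Queuing delay = 31.6 ms.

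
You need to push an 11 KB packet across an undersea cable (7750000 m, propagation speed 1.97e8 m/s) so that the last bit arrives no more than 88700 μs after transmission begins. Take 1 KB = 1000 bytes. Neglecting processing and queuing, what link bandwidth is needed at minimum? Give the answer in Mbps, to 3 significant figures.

L = 88000 bits.
Propagation delay = 7750000 / 197000000 = 39340.1 μs.
Transmission budget = 88700 − 39340.1 = 49359.9 μs.
R ≥ L / t_tx = 88000 bits / 0.0493599 s = 1.78 Mbps.

1.78 Mbps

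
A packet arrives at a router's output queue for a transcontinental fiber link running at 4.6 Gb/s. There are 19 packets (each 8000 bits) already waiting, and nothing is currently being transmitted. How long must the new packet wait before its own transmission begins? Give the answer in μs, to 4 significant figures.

Each queued packet: L/R = 8000/4600000000 = 1.73913 μs.
19 queued → 33.0435 μs.
Queuing delay = 33.04 μs.

33.04 μs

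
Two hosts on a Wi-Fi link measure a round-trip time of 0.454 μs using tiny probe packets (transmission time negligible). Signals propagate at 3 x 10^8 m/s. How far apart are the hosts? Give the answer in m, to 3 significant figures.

68.1 m

One-way propagation = RTT/2 = 0.227 μs.
d = s × t = 300000000 × 2.27e-07 = 68.1 m.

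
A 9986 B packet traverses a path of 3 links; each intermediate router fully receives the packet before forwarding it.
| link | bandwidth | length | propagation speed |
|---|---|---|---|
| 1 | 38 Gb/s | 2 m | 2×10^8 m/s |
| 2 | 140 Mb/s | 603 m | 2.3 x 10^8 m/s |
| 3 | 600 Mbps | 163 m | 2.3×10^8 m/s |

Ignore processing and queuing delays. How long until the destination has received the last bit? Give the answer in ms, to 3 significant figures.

0.709 ms

L = 9986 × 8 = 79888 bits.
Transmission delays (L/R per hop): 0.00210232, 0.570629, 0.133147 ms; sum = 0.705878 ms.
Propagation delays (d/s per hop): 1e-05, 0.00262174, 0.000708696 ms; sum = 0.00334043 ms.
End-to-end = 0.709 ms.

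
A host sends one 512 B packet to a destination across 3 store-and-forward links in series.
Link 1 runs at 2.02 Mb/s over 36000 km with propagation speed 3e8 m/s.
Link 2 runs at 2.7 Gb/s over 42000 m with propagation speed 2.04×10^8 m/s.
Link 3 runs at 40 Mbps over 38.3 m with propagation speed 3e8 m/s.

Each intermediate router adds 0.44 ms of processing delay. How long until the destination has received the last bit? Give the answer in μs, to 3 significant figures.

123000 μs

L = 512 × 8 = 4096 bits.
Transmission delays (L/R per hop): 2027.72, 1.51704, 102.4 μs; sum = 2131.64 μs.
Propagation delays (d/s per hop): 120000, 205.882, 0.127667 μs; sum = 120206 μs.
Processing at 2 router(s): 2 × 0.44 ms = 880 μs.
End-to-end = 123000 μs.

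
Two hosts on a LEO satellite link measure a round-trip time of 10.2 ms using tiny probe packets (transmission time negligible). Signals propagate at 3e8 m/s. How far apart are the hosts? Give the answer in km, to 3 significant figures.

1530 km

One-way propagation = RTT/2 = 5.1 ms.
d = s × t = 300000000 × 0.0051 = 1530 km.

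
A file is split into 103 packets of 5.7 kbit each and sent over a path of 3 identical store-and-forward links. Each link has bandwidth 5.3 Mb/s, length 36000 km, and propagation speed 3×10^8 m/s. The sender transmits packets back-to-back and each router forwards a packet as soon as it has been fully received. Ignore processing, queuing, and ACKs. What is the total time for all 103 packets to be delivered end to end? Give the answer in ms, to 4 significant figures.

472.9 ms

Per-hop transmission t_tx = L/R = 5700/5300000 = 1.07547 ms.
Per-hop propagation t_prop = 36000000/300000000 = 120 ms.
Pipeline fill: first packet needs 3·t_tx to clear all hops; remaining 102 packets each add one t_tx.
Total = (3+103-1)·t_tx + 3·t_prop = 105·1.07547 + 3·120 = 472.9 ms.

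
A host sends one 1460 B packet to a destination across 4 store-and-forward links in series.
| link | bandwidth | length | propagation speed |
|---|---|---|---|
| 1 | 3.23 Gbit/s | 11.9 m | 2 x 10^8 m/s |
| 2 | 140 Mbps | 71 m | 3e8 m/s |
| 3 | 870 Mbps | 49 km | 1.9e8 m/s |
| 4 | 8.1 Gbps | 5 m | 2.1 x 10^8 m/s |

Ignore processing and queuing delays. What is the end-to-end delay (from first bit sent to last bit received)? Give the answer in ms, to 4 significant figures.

0.3601 ms

L = 1460 × 8 = 11680 bits.
Transmission delays (L/R per hop): 0.0036161, 0.0834286, 0.0134253, 0.00144198 ms; sum = 0.101912 ms.
Propagation delays (d/s per hop): 5.95e-05, 0.000236667, 0.257895, 2.38095e-05 ms; sum = 0.258215 ms.
End-to-end = 0.3601 ms.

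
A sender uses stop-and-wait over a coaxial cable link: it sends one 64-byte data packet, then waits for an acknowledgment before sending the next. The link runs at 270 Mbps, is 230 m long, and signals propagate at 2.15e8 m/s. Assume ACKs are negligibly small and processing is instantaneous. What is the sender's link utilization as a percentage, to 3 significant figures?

47.0 %

t_tx = L/R = 512/270000000 = 1.8963e-06 s.
t_prop = 230/215000000 = 1.06977e-06 s; RTT = 2.13953e-06 s.
Cycle = t_tx + RTT = 4.03583e-06 s.
Utilization = t_tx / cycle = 1.8963e-06/4.03583e-06 = 47.0 %.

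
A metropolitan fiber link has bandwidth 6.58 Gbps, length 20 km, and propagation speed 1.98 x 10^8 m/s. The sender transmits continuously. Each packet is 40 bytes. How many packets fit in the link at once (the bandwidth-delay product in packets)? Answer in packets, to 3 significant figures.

2080 packets

Propagation delay = 20000 / 198000000 = 0.00010101 s.
BDP = R × t_prop = 6580000000 × 0.00010101 = 664646 bits.
In packets of 320 bits: 2080 packets.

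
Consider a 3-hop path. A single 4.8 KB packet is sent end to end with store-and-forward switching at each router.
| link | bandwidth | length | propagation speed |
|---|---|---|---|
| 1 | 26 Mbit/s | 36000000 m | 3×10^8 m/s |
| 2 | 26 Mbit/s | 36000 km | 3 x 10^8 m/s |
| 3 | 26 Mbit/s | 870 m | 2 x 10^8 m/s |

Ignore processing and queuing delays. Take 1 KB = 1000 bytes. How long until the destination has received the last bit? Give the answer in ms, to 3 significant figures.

244 ms

L = 38400 bits.
Transmission delay per hop = L/R = 38400/26000000 = 1.47692 ms; 3 hops → 4.43077 ms.
Propagation delays (d/s per hop): 120, 120, 0.00435 ms; sum = 240.004 ms.
End-to-end = 244 ms.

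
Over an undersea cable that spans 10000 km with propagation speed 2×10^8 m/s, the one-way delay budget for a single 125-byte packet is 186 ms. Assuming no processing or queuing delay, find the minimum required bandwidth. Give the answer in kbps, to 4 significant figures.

L = 1000 bits.
Propagation delay = 10000000 / 200000000 = 50 ms.
Transmission budget = 186 − 50 = 136 ms.
R ≥ L / t_tx = 1000 bits / 0.136 s = 7.353 kbps.

7.353 kbps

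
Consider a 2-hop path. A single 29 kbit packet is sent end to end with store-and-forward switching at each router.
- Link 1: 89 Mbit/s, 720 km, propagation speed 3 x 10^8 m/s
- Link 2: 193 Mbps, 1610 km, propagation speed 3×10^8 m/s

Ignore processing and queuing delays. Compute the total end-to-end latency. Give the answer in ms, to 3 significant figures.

L = 29000 bits.
Transmission delays (L/R per hop): 0.325843, 0.150259 ms; sum = 0.476102 ms.
Propagation delays (d/s per hop): 2.4, 5.36667 ms; sum = 7.76667 ms.
End-to-end = 8.24 ms.

8.24 ms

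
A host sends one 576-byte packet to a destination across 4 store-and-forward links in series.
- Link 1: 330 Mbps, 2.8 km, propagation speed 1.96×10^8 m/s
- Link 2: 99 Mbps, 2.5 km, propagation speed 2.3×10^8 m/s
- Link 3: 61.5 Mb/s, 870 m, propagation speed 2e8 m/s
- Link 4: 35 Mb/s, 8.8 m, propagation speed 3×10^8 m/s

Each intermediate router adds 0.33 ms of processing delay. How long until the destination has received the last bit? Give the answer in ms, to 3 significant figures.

1.29 ms

L = 576 × 8 = 4608 bits.
Transmission delays (L/R per hop): 0.0139636, 0.0465455, 0.0749268, 0.131657 ms; sum = 0.267093 ms.
Propagation delays (d/s per hop): 0.0142857, 0.0108696, 0.00435, 2.93333e-05 ms; sum = 0.0295346 ms.
Processing at 3 router(s): 3 × 0.33 ms = 0.99 ms.
End-to-end = 1.29 ms.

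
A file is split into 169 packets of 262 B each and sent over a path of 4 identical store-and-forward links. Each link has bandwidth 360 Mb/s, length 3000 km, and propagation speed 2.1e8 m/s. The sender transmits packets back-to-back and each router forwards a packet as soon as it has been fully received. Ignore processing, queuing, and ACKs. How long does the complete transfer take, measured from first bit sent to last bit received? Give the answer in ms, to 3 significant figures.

58.1 ms

Per-hop transmission t_tx = L/R = 2096/360000000 = 0.00582222 ms.
Per-hop propagation t_prop = 3000000/210000000 = 14.2857 ms.
Pipeline fill: first packet needs 4·t_tx to clear all hops; remaining 168 packets each add one t_tx.
Total = (4+169-1)·t_tx + 4·t_prop = 172·0.00582222 + 4·14.2857 = 58.1 ms.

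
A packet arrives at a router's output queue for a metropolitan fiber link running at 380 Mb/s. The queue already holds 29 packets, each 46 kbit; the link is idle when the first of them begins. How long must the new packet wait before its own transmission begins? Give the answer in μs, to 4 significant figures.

3511 μs

Each queued packet: L/R = 46000/380000000 = 121.053 μs.
29 queued → 3510.53 μs.
Queuing delay = 3511 μs.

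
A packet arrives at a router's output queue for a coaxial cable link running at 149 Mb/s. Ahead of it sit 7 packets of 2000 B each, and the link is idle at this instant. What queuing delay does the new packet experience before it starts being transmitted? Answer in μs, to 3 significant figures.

752 μs

Each queued packet: L/R = 16000/149000000 = 107.383 μs.
7 queued → 751.678 μs.
Queuing delay = 752 μs.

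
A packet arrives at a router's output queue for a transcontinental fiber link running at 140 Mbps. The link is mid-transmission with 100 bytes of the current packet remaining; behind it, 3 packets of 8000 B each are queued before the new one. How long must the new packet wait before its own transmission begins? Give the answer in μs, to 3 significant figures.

1380 μs

Each queued packet: L/R = 64000/140000000 = 457.143 μs.
3 queued → 1371.43 μs.
Plus remaining 800 bits of current packet: 5.71429 μs.
Queuing delay = 1380 μs.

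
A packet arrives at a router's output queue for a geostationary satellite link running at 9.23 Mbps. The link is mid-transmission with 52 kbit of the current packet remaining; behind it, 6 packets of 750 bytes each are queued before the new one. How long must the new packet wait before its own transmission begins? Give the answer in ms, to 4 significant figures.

9.534 ms

Each queued packet: L/R = 6000/9230000 = 0.650054 ms.
6 queued → 3.90033 ms.
Plus remaining 52000 bits of current packet: 5.6338 ms.
Queuing delay = 9.534 ms.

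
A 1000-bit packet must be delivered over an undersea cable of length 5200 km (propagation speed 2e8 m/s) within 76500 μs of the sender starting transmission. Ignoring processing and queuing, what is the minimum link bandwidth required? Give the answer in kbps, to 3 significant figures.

Propagation delay = 5200000 / 200000000 = 26000 μs.
Transmission budget = 76500 − 26000 = 50500 μs.
R ≥ L / t_tx = 1000 bits / 0.0505 s = 19.8 kbps.

19.8 kbps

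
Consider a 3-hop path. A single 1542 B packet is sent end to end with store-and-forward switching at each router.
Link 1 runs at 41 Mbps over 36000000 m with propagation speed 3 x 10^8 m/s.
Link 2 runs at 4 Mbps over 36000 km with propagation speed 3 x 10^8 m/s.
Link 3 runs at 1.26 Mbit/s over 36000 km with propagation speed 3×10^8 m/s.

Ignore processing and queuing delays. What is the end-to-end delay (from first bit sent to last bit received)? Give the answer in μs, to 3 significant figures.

L = 1542 × 8 = 12336 bits.
Transmission delays (L/R per hop): 300.878, 3084, 9790.48 μs; sum = 13175.4 μs.
Propagation delays (d/s per hop): 120000, 120000, 120000 μs; sum = 360000 μs.
End-to-end = 373000 μs.

373000 μs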